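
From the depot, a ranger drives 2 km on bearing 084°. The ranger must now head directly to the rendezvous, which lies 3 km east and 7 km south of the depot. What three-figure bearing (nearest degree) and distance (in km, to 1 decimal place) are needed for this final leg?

Leg 1 (084°, 2 km): east 2 sin 84° = 1.99, north 2 cos 84° = 0.21
Current position: (1.99, 0.21). Target: (3, -7). Remaining: Δeast = 1.01, Δnorth = -7.21.
Bearing = atan2(1.01, -7.21) mod 360° = 172.02°; distance = √((1.01)² + (-7.21)²) = 7.280 km.

172°, 7.3 km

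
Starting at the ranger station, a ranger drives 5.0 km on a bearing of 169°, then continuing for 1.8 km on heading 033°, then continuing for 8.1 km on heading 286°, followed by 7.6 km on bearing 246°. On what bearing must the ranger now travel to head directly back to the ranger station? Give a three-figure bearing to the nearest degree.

072°

Leg 1 (169°, 5.0 km): east 5.0 sin 169° = 0.95, north 5.0 cos 169° = -4.91
Leg 2 (033°, 1.8 km): east 1.8 sin 33° = 0.98, north 1.8 cos 33° = 1.51
Leg 3 (286°, 8.1 km): east 8.1 sin 286° = -7.79, north 8.1 cos 286° = 2.23
Leg 4 (246°, 7.6 km): east 7.6 sin 246° = -6.94, north 7.6 cos 246° = -3.09
Net displacement: -12.79 east, -4.26 north. Direction back to start is (12.79, 4.26): bearing = atan2(12.79, 4.26) mod 360° = 71.60° ≈ 072°.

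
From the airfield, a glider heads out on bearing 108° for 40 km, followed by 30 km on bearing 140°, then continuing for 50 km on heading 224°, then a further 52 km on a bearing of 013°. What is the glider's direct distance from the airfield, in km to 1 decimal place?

40.0 km

Leg 1 (108°, 40 km): east 40 sin 108° = 38.04, north 40 cos 108° = -12.36
Leg 2 (140°, 30 km): east 30 sin 140° = 19.28, north 30 cos 140° = -22.98
Leg 3 (224°, 50 km): east 50 sin 224° = -34.73, north 50 cos 224° = -35.97
Leg 4 (013°, 52 km): east 52 sin 13° = 11.70, north 52 cos 13° = 50.67
Net: 34.29 east, -20.64 north. Distance = √((34.29)² + (-20.64)²) = 40.024 km.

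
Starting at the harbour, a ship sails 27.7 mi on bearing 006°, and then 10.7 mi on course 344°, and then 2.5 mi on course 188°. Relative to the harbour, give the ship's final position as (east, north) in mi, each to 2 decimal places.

Leg 1 (006°, 27.7 mi): east 27.7 sin 6° = 2.90, north 27.7 cos 6° = 27.55
Leg 2 (344°, 10.7 mi): east 10.7 sin 344° = -2.95, north 10.7 cos 344° = 10.29
Leg 3 (188°, 2.5 mi): east 2.5 sin 188° = -0.35, north 2.5 cos 188° = -2.48
Summing: -0.40 mi east, 35.36 mi north → (-0.40, 35.36).

(-0.40, 35.36)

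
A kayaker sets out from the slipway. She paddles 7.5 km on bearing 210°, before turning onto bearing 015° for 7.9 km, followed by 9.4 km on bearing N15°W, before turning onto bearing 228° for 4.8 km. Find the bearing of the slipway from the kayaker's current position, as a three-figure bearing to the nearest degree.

132°

Leg 1 (210°, 7.5 km): east 7.5 sin 210° = -3.75, north 7.5 cos 210° = -6.50
Leg 2 (015°, 7.9 km): east 7.9 sin 15° = 2.04, north 7.9 cos 15° = 7.63
Leg 3 (N15°W, 9.4 km): east 9.4 sin 345° = -2.43, north 9.4 cos 345° = 9.08
Leg 4 (228°, 4.8 km): east 4.8 sin 228° = -3.57, north 4.8 cos 228° = -3.21
Net displacement: -7.71 east, 7.00 north. Direction back to start is (7.71, -7.00): bearing = atan2(7.71, -7.00) mod 360° = 132.27° ≈ 132°.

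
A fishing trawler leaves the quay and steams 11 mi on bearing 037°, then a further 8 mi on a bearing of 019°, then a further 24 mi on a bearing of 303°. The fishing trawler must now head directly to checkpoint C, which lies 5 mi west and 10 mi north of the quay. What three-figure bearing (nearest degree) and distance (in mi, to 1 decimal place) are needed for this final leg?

Leg 1 (037°, 11 mi): east 11 sin 37° = 6.62, north 11 cos 37° = 8.78
Leg 2 (019°, 8 mi): east 8 sin 19° = 2.60, north 8 cos 19° = 7.56
Leg 3 (303°, 24 mi): east 24 sin 303° = -20.13, north 24 cos 303° = 13.07
Current position: (-10.90, 29.42). Target: (-5, 10). Remaining: Δeast = 5.90, Δnorth = -19.42.
Bearing = atan2(5.90, -19.42) mod 360° = 163.09°; distance = √((5.90)² + (-19.42)²) = 20.298 mi.

163°, 20.3 mi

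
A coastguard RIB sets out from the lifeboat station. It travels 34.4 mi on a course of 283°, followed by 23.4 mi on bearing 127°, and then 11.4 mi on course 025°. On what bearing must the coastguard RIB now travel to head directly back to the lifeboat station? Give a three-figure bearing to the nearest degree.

Leg 1 (283°, 34.4 mi): east 34.4 sin 283° = -33.52, north 34.4 cos 283° = 7.74
Leg 2 (127°, 23.4 mi): east 23.4 sin 127° = 18.69, north 23.4 cos 127° = -14.08
Leg 3 (025°, 11.4 mi): east 11.4 sin 25° = 4.82, north 11.4 cos 25° = 10.33
Net displacement: -10.01 east, 3.99 north. Direction back to start is (10.01, -3.99): bearing = atan2(10.01, -3.99) mod 360° = 111.72° ≈ 112°.

112°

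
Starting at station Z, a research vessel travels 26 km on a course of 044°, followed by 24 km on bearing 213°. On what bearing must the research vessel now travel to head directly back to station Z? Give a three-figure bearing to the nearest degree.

286°

Leg 1 (044°, 26 km): east 26 sin 44° = 18.06, north 26 cos 44° = 18.70
Leg 2 (213°, 24 km): east 24 sin 213° = -13.07, north 24 cos 213° = -20.13
Net displacement: 4.99 east, -1.43 north. Direction back to start is (-4.99, 1.43): bearing = atan2(-4.99, 1.43) mod 360° = 285.94° ≈ 286°.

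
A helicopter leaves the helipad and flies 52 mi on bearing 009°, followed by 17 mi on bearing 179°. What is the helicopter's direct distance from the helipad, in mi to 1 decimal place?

Leg 1 (009°, 52 mi): east 52 sin 9° = 8.13, north 52 cos 9° = 51.36
Leg 2 (179°, 17 mi): east 17 sin 179° = 0.30, north 17 cos 179° = -17.00
Net: 8.43 east, 34.36 north. Distance = √((8.43)² + (34.36)²) = 35.382 mi.

35.4 mi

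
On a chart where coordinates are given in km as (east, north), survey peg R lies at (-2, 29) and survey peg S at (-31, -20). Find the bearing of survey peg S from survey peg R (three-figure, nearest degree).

Δeast = -31 − -2 = -29.00; Δnorth = -20 − 29 = -49.00.
Bearing = atan2(Δeast, Δnorth) mod 360° = 210.62° ≈ 211°.

211°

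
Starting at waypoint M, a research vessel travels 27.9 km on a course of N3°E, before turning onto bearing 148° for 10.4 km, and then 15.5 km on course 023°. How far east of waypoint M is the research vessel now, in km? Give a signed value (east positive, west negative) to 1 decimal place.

Leg 1 (N3°E, 27.9 km): east 27.9 sin 3° = 1.46, north 27.9 cos 3° = 27.86
Leg 2 (148°, 10.4 km): east 10.4 sin 148° = 5.51, north 10.4 cos 148° = -8.82
Leg 3 (023°, 15.5 km): east 15.5 sin 23° = 6.06, north 15.5 cos 23° = 14.27
Net east component: 13.03 km.

13.0 km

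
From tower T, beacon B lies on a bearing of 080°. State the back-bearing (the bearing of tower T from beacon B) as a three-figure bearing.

260°

Back-bearing = 080° + 180° = 260°.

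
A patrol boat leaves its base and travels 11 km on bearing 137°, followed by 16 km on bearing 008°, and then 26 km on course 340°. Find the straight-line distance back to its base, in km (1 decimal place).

32.2 km

Leg 1 (137°, 11 km): east 11 sin 137° = 7.50, north 11 cos 137° = -8.04
Leg 2 (008°, 16 km): east 16 sin 8° = 2.23, north 16 cos 8° = 15.84
Leg 3 (340°, 26 km): east 26 sin 340° = -8.89, north 26 cos 340° = 24.43
Net: 0.84 east, 32.23 north. Distance = √((0.84)² + (32.23)²) = 32.242 km.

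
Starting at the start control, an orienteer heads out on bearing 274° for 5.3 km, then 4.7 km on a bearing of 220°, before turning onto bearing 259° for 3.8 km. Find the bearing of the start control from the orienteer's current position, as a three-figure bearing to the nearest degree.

Leg 1 (274°, 5.3 km): east 5.3 sin 274° = -5.29, north 5.3 cos 274° = 0.37
Leg 2 (220°, 4.7 km): east 4.7 sin 220° = -3.02, north 4.7 cos 220° = -3.60
Leg 3 (259°, 3.8 km): east 3.8 sin 259° = -3.73, north 3.8 cos 259° = -0.73
Net displacement: -12.04 east, -3.96 north. Direction back to start is (12.04, 3.96): bearing = atan2(12.04, 3.96) mod 360° = 71.81° ≈ 072°.

072°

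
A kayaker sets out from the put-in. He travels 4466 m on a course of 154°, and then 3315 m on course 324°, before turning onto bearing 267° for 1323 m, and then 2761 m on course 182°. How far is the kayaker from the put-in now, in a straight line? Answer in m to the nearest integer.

Leg 1 (154°, 4466 m): east 4466 sin 154° = 1957.77, north 4466 cos 154° = -4014.01
Leg 2 (324°, 3315 m): east 3315 sin 324° = -1948.51, north 3315 cos 324° = 2681.89
Leg 3 (267°, 1323 m): east 1323 sin 267° = -1321.19, north 1323 cos 267° = -69.24
Leg 4 (182°, 2761 m): east 2761 sin 182° = -96.36, north 2761 cos 182° = -2759.32
Net: -1408.29 east, -4160.68 north. Distance = √((-1408.29)² + (-4160.68)²) = 4392.555 m.

4393 m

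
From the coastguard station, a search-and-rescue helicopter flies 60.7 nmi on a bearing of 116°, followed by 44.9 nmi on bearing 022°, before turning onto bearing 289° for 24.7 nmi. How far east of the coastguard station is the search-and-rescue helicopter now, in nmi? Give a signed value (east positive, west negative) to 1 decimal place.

Leg 1 (116°, 60.7 nmi): east 60.7 sin 116° = 54.56, north 60.7 cos 116° = -26.61
Leg 2 (022°, 44.9 nmi): east 44.9 sin 22° = 16.82, north 44.9 cos 22° = 41.63
Leg 3 (289°, 24.7 nmi): east 24.7 sin 289° = -23.35, north 24.7 cos 289° = 8.04
Net east component: 48.02 nmi.

48.0 nmi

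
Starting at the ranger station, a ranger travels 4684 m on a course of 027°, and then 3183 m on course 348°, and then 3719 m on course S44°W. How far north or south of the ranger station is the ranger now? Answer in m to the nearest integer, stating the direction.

Leg 1 (027°, 4684 m): east 4684 sin 27° = 2126.49, north 4684 cos 27° = 4173.47
Leg 2 (348°, 3183 m): east 3183 sin 348° = -661.78, north 3183 cos 348° = 3113.44
Leg 3 (S44°W, 3719 m): east 3719 sin 224° = -2583.43, north 3719 cos 224° = -2675.22
Net north component: 4611.69 m.

4612 m north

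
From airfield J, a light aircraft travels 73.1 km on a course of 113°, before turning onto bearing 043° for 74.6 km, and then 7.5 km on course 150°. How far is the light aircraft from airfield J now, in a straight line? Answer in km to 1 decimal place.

Leg 1 (113°, 73.1 km): east 73.1 sin 113° = 67.29, north 73.1 cos 113° = -28.56
Leg 2 (043°, 74.6 km): east 74.6 sin 43° = 50.88, north 74.6 cos 43° = 54.56
Leg 3 (150°, 7.5 km): east 7.5 sin 150° = 3.75, north 7.5 cos 150° = -6.50
Net: 121.92 east, 19.50 north. Distance = √((121.92)² + (19.50)²) = 123.466 km.

123.5 km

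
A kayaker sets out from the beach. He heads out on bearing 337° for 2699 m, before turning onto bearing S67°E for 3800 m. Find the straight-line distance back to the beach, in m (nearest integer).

2640 m

Leg 1 (337°, 2699 m): east 2699 sin 337° = -1054.58, north 2699 cos 337° = 2484.44
Leg 2 (S67°E, 3800 m): east 3800 sin 113° = 3497.92, north 3800 cos 113° = -1484.78
Net: 2443.34 east, 999.66 north. Distance = √((2443.34)² + (999.66)²) = 2639.927 m.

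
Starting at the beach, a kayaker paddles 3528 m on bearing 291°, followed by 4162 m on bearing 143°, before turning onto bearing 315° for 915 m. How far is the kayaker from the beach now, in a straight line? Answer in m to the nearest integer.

2014 m

Leg 1 (291°, 3528 m): east 3528 sin 291° = -3293.67, north 3528 cos 291° = 1264.32
Leg 2 (143°, 4162 m): east 4162 sin 143° = 2504.75, north 4162 cos 143° = -3323.92
Leg 3 (315°, 915 m): east 915 sin 315° = -647.00, north 915 cos 315° = 647.00
Net: -1435.92 east, -1412.60 north. Distance = √((-1435.92)² + (-1412.60)²) = 2014.273 m.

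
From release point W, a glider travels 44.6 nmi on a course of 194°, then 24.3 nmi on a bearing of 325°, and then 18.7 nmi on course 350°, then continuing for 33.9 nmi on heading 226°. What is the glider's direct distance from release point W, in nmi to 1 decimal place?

59.6 nmi

Leg 1 (194°, 44.6 nmi): east 44.6 sin 194° = -10.79, north 44.6 cos 194° = -43.28
Leg 2 (325°, 24.3 nmi): east 24.3 sin 325° = -13.94, north 24.3 cos 325° = 19.91
Leg 3 (350°, 18.7 nmi): east 18.7 sin 350° = -3.25, north 18.7 cos 350° = 18.42
Leg 4 (226°, 33.9 nmi): east 33.9 sin 226° = -24.39, north 33.9 cos 226° = -23.55
Net: -52.36 east, -28.50 north. Distance = √((-52.36)² + (-28.50)²) = 59.616 nmi.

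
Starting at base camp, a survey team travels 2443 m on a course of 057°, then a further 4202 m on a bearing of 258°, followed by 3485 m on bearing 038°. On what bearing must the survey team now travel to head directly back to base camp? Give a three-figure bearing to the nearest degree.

Leg 1 (057°, 2443 m): east 2443 sin 57° = 2048.87, north 2443 cos 57° = 1330.55
Leg 2 (258°, 4202 m): east 4202 sin 258° = -4110.18, north 4202 cos 258° = -873.64
Leg 3 (038°, 3485 m): east 3485 sin 38° = 2145.58, north 3485 cos 38° = 2746.22
Net displacement: 84.28 east, 3203.13 north. Direction back to start is (-84.28, -3203.13): bearing = atan2(-84.28, -3203.13) mod 360° = 181.51° ≈ 182°.

182°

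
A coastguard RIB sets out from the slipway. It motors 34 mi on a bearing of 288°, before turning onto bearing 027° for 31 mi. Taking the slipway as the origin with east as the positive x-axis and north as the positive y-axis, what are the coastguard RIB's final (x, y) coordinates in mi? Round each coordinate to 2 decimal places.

(-18.26, 38.13)

Leg 1 (288°, 34 mi): east 34 sin 288° = -32.34, north 34 cos 288° = 10.51
Leg 2 (027°, 31 mi): east 31 sin 27° = 14.07, north 31 cos 27° = 27.62
Summing: -18.26 mi east, 38.13 mi north → (-18.26, 38.13).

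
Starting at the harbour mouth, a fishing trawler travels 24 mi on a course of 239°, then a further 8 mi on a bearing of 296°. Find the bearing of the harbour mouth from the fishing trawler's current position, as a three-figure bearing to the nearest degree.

Leg 1 (239°, 24 mi): east 24 sin 239° = -20.57, north 24 cos 239° = -12.36
Leg 2 (296°, 8 mi): east 8 sin 296° = -7.19, north 8 cos 296° = 3.51
Net displacement: -27.76 east, -8.85 north. Direction back to start is (27.76, 8.85): bearing = atan2(27.76, 8.85) mod 360° = 72.31° ≈ 072°.

072°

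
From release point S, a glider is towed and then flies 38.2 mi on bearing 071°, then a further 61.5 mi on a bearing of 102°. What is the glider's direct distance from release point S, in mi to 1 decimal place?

96.3 mi

Leg 1 (071°, 38.2 mi): east 38.2 sin 71° = 36.12, north 38.2 cos 71° = 12.44
Leg 2 (102°, 61.5 mi): east 61.5 sin 102° = 60.16, north 61.5 cos 102° = -12.79
Net: 96.27 east, -0.35 north. Distance = √((96.27)² + (-0.35)²) = 96.276 mi.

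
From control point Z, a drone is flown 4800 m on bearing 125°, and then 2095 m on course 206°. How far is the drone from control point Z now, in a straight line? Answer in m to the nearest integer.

Leg 1 (125°, 4800 m): east 4800 sin 125° = 3931.93, north 4800 cos 125° = -2753.17
Leg 2 (206°, 2095 m): east 2095 sin 206° = -918.39, north 2095 cos 206° = -1882.97
Net: 3013.54 east, -4636.14 north. Distance = √((3013.54)² + (-4636.14)²) = 5529.488 m.

5529 m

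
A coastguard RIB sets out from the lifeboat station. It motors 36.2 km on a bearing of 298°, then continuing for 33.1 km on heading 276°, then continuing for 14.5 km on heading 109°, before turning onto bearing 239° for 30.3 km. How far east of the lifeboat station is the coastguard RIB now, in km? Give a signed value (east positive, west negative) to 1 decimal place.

Leg 1 (298°, 36.2 km): east 36.2 sin 298° = -31.96, north 36.2 cos 298° = 16.99
Leg 2 (276°, 33.1 km): east 33.1 sin 276° = -32.92, north 33.1 cos 276° = 3.46
Leg 3 (109°, 14.5 km): east 14.5 sin 109° = 13.71, north 14.5 cos 109° = -4.72
Leg 4 (239°, 30.3 km): east 30.3 sin 239° = -25.97, north 30.3 cos 239° = -15.61
Net east component: -77.14 km.

-77.1 km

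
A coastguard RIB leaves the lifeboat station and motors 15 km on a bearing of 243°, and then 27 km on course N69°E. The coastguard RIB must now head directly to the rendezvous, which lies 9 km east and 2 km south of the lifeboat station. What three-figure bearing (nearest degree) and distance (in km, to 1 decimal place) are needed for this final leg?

210°, 5.6 km

Leg 1 (243°, 15 km): east 15 sin 243° = -13.37, north 15 cos 243° = -6.81
Leg 2 (N69°E, 27 km): east 27 sin 69° = 25.21, north 27 cos 69° = 9.68
Current position: (11.84, 2.87). Target: (9, -2). Remaining: Δeast = -2.84, Δnorth = -4.87.
Bearing = atan2(-2.84, -4.87) mod 360° = 210.28°; distance = √((-2.84)² + (-4.87)²) = 5.635 km.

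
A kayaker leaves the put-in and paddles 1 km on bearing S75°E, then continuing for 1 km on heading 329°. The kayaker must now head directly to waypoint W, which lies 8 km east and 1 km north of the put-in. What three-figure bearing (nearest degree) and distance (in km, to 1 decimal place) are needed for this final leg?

087°, 7.6 km

Leg 1 (S75°E, 1 km): east 1 sin 105° = 0.97, north 1 cos 105° = -0.26
Leg 2 (329°, 1 km): east 1 sin 329° = -0.52, north 1 cos 329° = 0.86
Current position: (0.45, 0.60). Target: (8, 1). Remaining: Δeast = 7.55, Δnorth = 0.40.
Bearing = atan2(7.55, 0.40) mod 360° = 86.95°; distance = √((7.55)² + (0.40)²) = 7.560 km.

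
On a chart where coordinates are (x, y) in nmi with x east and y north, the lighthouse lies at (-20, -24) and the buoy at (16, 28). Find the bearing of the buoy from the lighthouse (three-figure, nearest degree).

Δeast = 16 − -20 = 36.00; Δnorth = 28 − -24 = 52.00.
Bearing = atan2(Δeast, Δnorth) mod 360° = 34.70° ≈ 035°.

035°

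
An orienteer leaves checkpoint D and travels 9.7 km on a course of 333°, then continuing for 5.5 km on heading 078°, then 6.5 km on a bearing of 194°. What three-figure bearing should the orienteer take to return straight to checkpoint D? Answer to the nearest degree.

170°

Leg 1 (333°, 9.7 km): east 9.7 sin 333° = -4.40, north 9.7 cos 333° = 8.64
Leg 2 (078°, 5.5 km): east 5.5 sin 78° = 5.38, north 5.5 cos 78° = 1.14
Leg 3 (194°, 6.5 km): east 6.5 sin 194° = -1.57, north 6.5 cos 194° = -6.31
Net displacement: -0.60 east, 3.48 north. Direction back to start is (0.60, -3.48): bearing = atan2(0.60, -3.48) mod 360° = 170.27° ≈ 170°.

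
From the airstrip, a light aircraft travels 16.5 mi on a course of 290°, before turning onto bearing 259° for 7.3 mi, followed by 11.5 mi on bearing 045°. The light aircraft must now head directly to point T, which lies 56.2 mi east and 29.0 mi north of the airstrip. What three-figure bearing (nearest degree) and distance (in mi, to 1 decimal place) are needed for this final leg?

077°, 72.7 mi

Leg 1 (290°, 16.5 mi): east 16.5 sin 290° = -15.50, north 16.5 cos 290° = 5.64
Leg 2 (259°, 7.3 mi): east 7.3 sin 259° = -7.17, north 7.3 cos 259° = -1.39
Leg 3 (045°, 11.5 mi): east 11.5 sin 45° = 8.13, north 11.5 cos 45° = 8.13
Current position: (-14.54, 12.38). Target: (56.2, 29.0). Remaining: Δeast = 70.74, Δnorth = 16.62.
Bearing = atan2(70.74, 16.62) mod 360° = 76.78°; distance = √((70.74)² + (16.62)²) = 72.665 mi.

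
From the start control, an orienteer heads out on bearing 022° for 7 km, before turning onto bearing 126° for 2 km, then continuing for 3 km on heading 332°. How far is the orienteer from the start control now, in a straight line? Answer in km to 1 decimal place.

Leg 1 (022°, 7 km): east 7 sin 22° = 2.62, north 7 cos 22° = 6.49
Leg 2 (126°, 2 km): east 2 sin 126° = 1.62, north 2 cos 126° = -1.18
Leg 3 (332°, 3 km): east 3 sin 332° = -1.41, north 3 cos 332° = 2.65
Net: 2.83 east, 7.96 north. Distance = √((2.83)² + (7.96)²) = 8.452 km.

8.5 km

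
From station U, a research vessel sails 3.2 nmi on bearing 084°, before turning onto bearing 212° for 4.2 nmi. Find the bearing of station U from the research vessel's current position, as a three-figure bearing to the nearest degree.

Leg 1 (084°, 3.2 nmi): east 3.2 sin 84° = 3.18, north 3.2 cos 84° = 0.33
Leg 2 (212°, 4.2 nmi): east 4.2 sin 212° = -2.23, north 4.2 cos 212° = -3.56
Net displacement: 0.96 east, -3.23 north. Direction back to start is (-0.96, 3.23): bearing = atan2(-0.96, 3.23) mod 360° = 343.49° ≈ 343°.

343°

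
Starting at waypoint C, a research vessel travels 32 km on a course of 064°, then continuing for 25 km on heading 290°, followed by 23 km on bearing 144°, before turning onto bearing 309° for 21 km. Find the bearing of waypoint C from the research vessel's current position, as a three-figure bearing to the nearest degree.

188°

Leg 1 (064°, 32 km): east 32 sin 64° = 28.76, north 32 cos 64° = 14.03
Leg 2 (290°, 25 km): east 25 sin 290° = -23.49, north 25 cos 290° = 8.55
Leg 3 (144°, 23 km): east 23 sin 144° = 13.52, north 23 cos 144° = -18.61
Leg 4 (309°, 21 km): east 21 sin 309° = -16.32, north 21 cos 309° = 13.22
Net displacement: 2.47 east, 17.19 north. Direction back to start is (-2.47, -17.19): bearing = atan2(-2.47, -17.19) mod 360° = 188.17° ≈ 188°.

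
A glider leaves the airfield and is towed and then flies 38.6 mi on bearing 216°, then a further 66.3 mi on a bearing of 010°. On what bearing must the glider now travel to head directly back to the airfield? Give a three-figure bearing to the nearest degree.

Leg 1 (216°, 38.6 mi): east 38.6 sin 216° = -22.69, north 38.6 cos 216° = -31.23
Leg 2 (010°, 66.3 mi): east 66.3 sin 10° = 11.51, north 66.3 cos 10° = 65.29
Net displacement: -11.18 east, 34.06 north. Direction back to start is (11.18, -34.06): bearing = atan2(11.18, -34.06) mod 360° = 161.84° ≈ 162°.

162°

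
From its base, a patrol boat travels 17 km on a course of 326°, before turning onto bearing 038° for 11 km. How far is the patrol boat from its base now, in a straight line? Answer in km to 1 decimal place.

22.9 km

Leg 1 (326°, 17 km): east 17 sin 326° = -9.51, north 17 cos 326° = 14.09
Leg 2 (038°, 11 km): east 11 sin 38° = 6.77, north 11 cos 38° = 8.67
Net: -2.73 east, 22.76 north. Distance = √((-2.73)² + (22.76)²) = 22.925 km.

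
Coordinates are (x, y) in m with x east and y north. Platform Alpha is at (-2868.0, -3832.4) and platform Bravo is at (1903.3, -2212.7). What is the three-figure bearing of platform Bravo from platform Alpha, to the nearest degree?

071°

Δeast = 1903.3 − -2868.0 = 4771.30; Δnorth = -2212.7 − -3832.4 = 1619.70.
Bearing = atan2(Δeast, Δnorth) mod 360° = 71.25° ≈ 071°.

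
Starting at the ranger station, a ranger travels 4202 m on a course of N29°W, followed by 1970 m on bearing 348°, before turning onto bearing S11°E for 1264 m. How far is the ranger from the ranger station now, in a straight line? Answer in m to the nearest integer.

Leg 1 (N29°W, 4202 m): east 4202 sin 331° = -2037.17, north 4202 cos 331° = 3675.15
Leg 2 (348°, 1970 m): east 1970 sin 348° = -409.59, north 1970 cos 348° = 1926.95
Leg 3 (S11°E, 1264 m): east 1264 sin 169° = 241.18, north 1264 cos 169° = -1240.78
Net: -2205.57 east, 4361.33 north. Distance = √((-2205.57)² + (4361.33)²) = 4887.302 m.

4887 m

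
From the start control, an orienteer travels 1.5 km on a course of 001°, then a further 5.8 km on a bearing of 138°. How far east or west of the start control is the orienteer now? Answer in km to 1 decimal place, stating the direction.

Leg 1 (001°, 1.5 km): east 1.5 sin 1° = 0.03, north 1.5 cos 1° = 1.50
Leg 2 (138°, 5.8 km): east 5.8 sin 138° = 3.88, north 5.8 cos 138° = -4.31
Net east component: 3.91 km.

3.9 km east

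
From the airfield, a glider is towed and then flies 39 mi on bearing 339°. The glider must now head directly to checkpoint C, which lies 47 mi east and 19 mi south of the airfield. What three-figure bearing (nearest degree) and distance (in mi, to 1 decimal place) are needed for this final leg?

Leg 1 (339°, 39 mi): east 39 sin 339° = -13.98, north 39 cos 339° = 36.41
Current position: (-13.98, 36.41). Target: (47, -19). Remaining: Δeast = 60.98, Δnorth = -55.41.
Bearing = atan2(60.98, -55.41) mod 360° = 132.26°; distance = √((60.98)² + (-55.41)²) = 82.391 mi.

132°, 82.4 mi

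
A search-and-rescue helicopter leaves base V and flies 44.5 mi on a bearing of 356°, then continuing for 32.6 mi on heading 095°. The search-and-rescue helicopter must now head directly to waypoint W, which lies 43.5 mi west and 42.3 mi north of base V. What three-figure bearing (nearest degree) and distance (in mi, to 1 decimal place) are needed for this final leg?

271°, 72.9 mi

Leg 1 (356°, 44.5 mi): east 44.5 sin 356° = -3.10, north 44.5 cos 356° = 44.39
Leg 2 (095°, 32.6 mi): east 32.6 sin 95° = 32.48, north 32.6 cos 95° = -2.84
Current position: (29.37, 41.55). Target: (-43.5, 42.3). Remaining: Δeast = -72.87, Δnorth = 0.75.
Bearing = atan2(-72.87, 0.75) mod 360° = 270.59°; distance = √((-72.87)² + (0.75)²) = 72.876 mi.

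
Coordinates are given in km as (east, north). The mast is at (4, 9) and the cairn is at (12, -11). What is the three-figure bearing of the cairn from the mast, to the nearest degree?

158°

Δeast = 12 − 4 = 8.00; Δnorth = -11 − 9 = -20.00.
Bearing = atan2(Δeast, Δnorth) mod 360° = 158.20° ≈ 158°.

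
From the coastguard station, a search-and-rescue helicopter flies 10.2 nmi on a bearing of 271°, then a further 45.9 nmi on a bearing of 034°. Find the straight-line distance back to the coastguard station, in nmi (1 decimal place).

Leg 1 (271°, 10.2 nmi): east 10.2 sin 271° = -10.20, north 10.2 cos 271° = 0.18
Leg 2 (034°, 45.9 nmi): east 45.9 sin 34° = 25.67, north 45.9 cos 34° = 38.05
Net: 15.47 east, 38.23 north. Distance = √((15.47)² + (38.23)²) = 41.242 nmi.

41.2 nmi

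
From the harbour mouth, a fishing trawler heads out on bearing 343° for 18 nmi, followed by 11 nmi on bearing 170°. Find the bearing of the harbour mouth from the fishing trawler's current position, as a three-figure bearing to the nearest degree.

Leg 1 (343°, 18 nmi): east 18 sin 343° = -5.26, north 18 cos 343° = 17.21
Leg 2 (170°, 11 nmi): east 11 sin 170° = 1.91, north 11 cos 170° = -10.83
Net displacement: -3.35 east, 6.38 north. Direction back to start is (3.35, -6.38): bearing = atan2(3.35, -6.38) mod 360° = 152.28° ≈ 152°.

152°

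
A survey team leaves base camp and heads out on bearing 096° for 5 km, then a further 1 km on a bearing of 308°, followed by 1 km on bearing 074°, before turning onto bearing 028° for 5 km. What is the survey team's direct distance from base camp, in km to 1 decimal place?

Leg 1 (096°, 5 km): east 5 sin 96° = 4.97, north 5 cos 96° = -0.52
Leg 2 (308°, 1 km): east 1 sin 308° = -0.79, north 1 cos 308° = 0.62
Leg 3 (074°, 1 km): east 1 sin 74° = 0.96, north 1 cos 74° = 0.28
Leg 4 (028°, 5 km): east 5 sin 28° = 2.35, north 5 cos 28° = 4.41
Net: 7.49 east, 4.78 north. Distance = √((7.49)² + (4.78)²) = 8.890 km.

8.9 km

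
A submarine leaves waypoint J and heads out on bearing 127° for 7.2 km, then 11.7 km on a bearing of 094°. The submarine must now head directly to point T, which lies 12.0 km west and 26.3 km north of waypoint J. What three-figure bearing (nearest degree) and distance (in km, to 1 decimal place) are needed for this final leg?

317°, 43.1 km

Leg 1 (127°, 7.2 km): east 7.2 sin 127° = 5.75, north 7.2 cos 127° = -4.33
Leg 2 (094°, 11.7 km): east 11.7 sin 94° = 11.67, north 11.7 cos 94° = -0.82
Current position: (17.42, -5.15). Target: (-12.0, 26.3). Remaining: Δeast = -29.42, Δnorth = 31.45.
Bearing = atan2(-29.42, 31.45) mod 360° = 316.91°; distance = √((-29.42)² + (31.45)²) = 43.066 km.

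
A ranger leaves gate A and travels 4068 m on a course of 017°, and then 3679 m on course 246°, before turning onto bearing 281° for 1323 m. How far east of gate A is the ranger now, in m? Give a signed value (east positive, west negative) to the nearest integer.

-3470 m

Leg 1 (017°, 4068 m): east 4068 sin 17° = 1189.37, north 4068 cos 17° = 3890.25
Leg 2 (246°, 3679 m): east 3679 sin 246° = -3360.93, north 3679 cos 246° = -1496.38
Leg 3 (281°, 1323 m): east 1323 sin 281° = -1298.69, north 1323 cos 281° = 252.44
Net east component: -3470.26 m.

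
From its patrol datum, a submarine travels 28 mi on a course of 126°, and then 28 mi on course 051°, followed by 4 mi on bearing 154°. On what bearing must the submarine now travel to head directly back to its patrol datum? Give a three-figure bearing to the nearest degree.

273°

Leg 1 (126°, 28 mi): east 28 sin 126° = 22.65, north 28 cos 126° = -16.46
Leg 2 (051°, 28 mi): east 28 sin 51° = 21.76, north 28 cos 51° = 17.62
Leg 3 (154°, 4 mi): east 4 sin 154° = 1.75, north 4 cos 154° = -3.60
Net displacement: 46.17 east, -2.43 north. Direction back to start is (-46.17, 2.43): bearing = atan2(-46.17, 2.43) mod 360° = 273.02° ≈ 273°.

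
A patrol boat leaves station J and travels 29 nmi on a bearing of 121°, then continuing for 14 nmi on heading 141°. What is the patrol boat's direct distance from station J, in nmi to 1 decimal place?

Leg 1 (121°, 29 nmi): east 29 sin 121° = 24.86, north 29 cos 121° = -14.94
Leg 2 (141°, 14 nmi): east 14 sin 141° = 8.81, north 14 cos 141° = -10.88
Net: 33.67 east, -25.82 north. Distance = √((33.67)² + (-25.82)²) = 42.427 nmi.

42.4 nmi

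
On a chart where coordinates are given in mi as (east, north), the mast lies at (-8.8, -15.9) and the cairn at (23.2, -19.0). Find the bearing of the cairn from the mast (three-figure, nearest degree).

096°

Δeast = 23.2 − -8.8 = 32.00; Δnorth = -19.0 − -15.9 = -3.10.
Bearing = atan2(Δeast, Δnorth) mod 360° = 95.53° ≈ 096°.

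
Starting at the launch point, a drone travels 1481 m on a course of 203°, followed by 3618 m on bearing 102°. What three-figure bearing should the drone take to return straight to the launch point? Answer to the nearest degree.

306°

Leg 1 (203°, 1481 m): east 1481 sin 203° = -578.67, north 1481 cos 203° = -1363.27
Leg 2 (102°, 3618 m): east 3618 sin 102° = 3538.94, north 3618 cos 102° = -752.22
Net displacement: 2960.27 east, -2115.49 north. Direction back to start is (-2960.27, 2115.49): bearing = atan2(-2960.27, 2115.49) mod 360° = 305.55° ≈ 306°.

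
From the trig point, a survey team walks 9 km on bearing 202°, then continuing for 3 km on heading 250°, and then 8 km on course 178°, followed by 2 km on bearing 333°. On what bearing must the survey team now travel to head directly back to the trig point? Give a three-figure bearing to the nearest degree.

024°

Leg 1 (202°, 9 km): east 9 sin 202° = -3.37, north 9 cos 202° = -8.34
Leg 2 (250°, 3 km): east 3 sin 250° = -2.82, north 3 cos 250° = -1.03
Leg 3 (178°, 8 km): east 8 sin 178° = 0.28, north 8 cos 178° = -8.00
Leg 4 (333°, 2 km): east 2 sin 333° = -0.91, north 2 cos 333° = 1.78
Net displacement: -6.82 east, -15.58 north. Direction back to start is (6.82, 15.58): bearing = atan2(6.82, 15.58) mod 360° = 23.63° ≈ 024°.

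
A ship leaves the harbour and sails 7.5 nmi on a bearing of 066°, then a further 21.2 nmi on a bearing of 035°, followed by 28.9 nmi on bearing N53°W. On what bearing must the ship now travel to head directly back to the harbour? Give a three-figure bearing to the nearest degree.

Leg 1 (066°, 7.5 nmi): east 7.5 sin 66° = 6.85, north 7.5 cos 66° = 3.05
Leg 2 (035°, 21.2 nmi): east 21.2 sin 35° = 12.16, north 21.2 cos 35° = 17.37
Leg 3 (N53°W, 28.9 nmi): east 28.9 sin 307° = -23.08, north 28.9 cos 307° = 17.39
Net displacement: -4.07 east, 37.81 north. Direction back to start is (4.07, -37.81): bearing = atan2(4.07, -37.81) mod 360° = 173.86° ≈ 174°.

174°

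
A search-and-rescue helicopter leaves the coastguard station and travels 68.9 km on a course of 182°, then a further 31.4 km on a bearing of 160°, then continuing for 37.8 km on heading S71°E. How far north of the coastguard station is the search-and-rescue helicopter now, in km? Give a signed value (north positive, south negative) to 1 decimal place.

-110.7 km

Leg 1 (182°, 68.9 km): east 68.9 sin 182° = -2.40, north 68.9 cos 182° = -68.86
Leg 2 (160°, 31.4 km): east 31.4 sin 160° = 10.74, north 31.4 cos 160° = -29.51
Leg 3 (S71°E, 37.8 km): east 37.8 sin 109° = 35.74, north 37.8 cos 109° = -12.31
Net north component: -110.67 km.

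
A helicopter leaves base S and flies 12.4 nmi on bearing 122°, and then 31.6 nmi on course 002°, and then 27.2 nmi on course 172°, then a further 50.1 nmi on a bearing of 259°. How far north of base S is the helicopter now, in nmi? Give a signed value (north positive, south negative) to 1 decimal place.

-11.5 nmi

Leg 1 (122°, 12.4 nmi): east 12.4 sin 122° = 10.52, north 12.4 cos 122° = -6.57
Leg 2 (002°, 31.6 nmi): east 31.6 sin 2° = 1.10, north 31.6 cos 2° = 31.58
Leg 3 (172°, 27.2 nmi): east 27.2 sin 172° = 3.79, north 27.2 cos 172° = -26.94
Leg 4 (259°, 50.1 nmi): east 50.1 sin 259° = -49.18, north 50.1 cos 259° = -9.56
Net north component: -11.49 nmi.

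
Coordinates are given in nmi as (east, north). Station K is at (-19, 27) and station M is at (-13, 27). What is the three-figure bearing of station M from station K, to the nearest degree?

090°

Δeast = -13 − -19 = 6.00; Δnorth = 27 − 27 = 0.00.
Bearing = atan2(Δeast, Δnorth) mod 360° = 90.00° ≈ 090°.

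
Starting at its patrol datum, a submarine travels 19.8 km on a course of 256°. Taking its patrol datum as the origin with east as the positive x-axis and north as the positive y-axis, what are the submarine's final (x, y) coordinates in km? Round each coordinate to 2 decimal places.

(-19.21, -4.79)

Leg 1 (256°, 19.8 km): east 19.8 sin 256° = -19.21, north 19.8 cos 256° = -4.79
Summing: -19.21 km east, -4.79 km north → (-19.21, -4.79).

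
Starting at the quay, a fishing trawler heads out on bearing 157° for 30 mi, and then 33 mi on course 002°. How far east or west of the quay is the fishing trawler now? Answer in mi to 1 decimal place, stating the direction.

Leg 1 (157°, 30 mi): east 30 sin 157° = 11.72, north 30 cos 157° = -27.62
Leg 2 (002°, 33 mi): east 33 sin 2° = 1.15, north 33 cos 2° = 32.98
Net east component: 12.87 mi.

12.9 mi east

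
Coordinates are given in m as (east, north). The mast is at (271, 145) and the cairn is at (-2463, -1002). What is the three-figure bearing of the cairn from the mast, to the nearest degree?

Δeast = -2463 − 271 = -2734.00; Δnorth = -1002 − 145 = -1147.00.
Bearing = atan2(Δeast, Δnorth) mod 360° = 247.24° ≈ 247°.

247°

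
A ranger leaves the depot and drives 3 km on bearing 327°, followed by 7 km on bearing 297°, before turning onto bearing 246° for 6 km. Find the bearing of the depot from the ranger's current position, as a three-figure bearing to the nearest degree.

104°

Leg 1 (327°, 3 km): east 3 sin 327° = -1.63, north 3 cos 327° = 2.52
Leg 2 (297°, 7 km): east 7 sin 297° = -6.24, north 7 cos 297° = 3.18
Leg 3 (246°, 6 km): east 6 sin 246° = -5.48, north 6 cos 246° = -2.44
Net displacement: -13.35 east, 3.25 north. Direction back to start is (13.35, -3.25): bearing = atan2(13.35, -3.25) mod 360° = 103.69° ≈ 104°.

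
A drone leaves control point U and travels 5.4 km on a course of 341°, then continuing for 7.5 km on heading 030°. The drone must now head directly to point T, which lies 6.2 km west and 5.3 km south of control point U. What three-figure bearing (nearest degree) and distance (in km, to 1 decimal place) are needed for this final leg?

Leg 1 (341°, 5.4 km): east 5.4 sin 341° = -1.76, north 5.4 cos 341° = 5.11
Leg 2 (030°, 7.5 km): east 7.5 sin 30° = 3.75, north 7.5 cos 30° = 6.50
Current position: (1.99, 11.60). Target: (-6.2, -5.3). Remaining: Δeast = -8.19, Δnorth = -16.90.
Bearing = atan2(-8.19, -16.90) mod 360° = 205.86°; distance = √((-8.19)² + (-16.90)²) = 18.782 km.

206°, 18.8 km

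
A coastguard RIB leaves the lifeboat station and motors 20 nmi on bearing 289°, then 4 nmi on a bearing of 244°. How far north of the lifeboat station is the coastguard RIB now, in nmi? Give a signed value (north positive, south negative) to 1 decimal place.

Leg 1 (289°, 20 nmi): east 20 sin 289° = -18.91, north 20 cos 289° = 6.51
Leg 2 (244°, 4 nmi): east 4 sin 244° = -3.60, north 4 cos 244° = -1.75
Net north component: 4.76 nmi.

4.8 nmi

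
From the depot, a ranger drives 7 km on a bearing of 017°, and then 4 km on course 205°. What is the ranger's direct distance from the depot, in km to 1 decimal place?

Leg 1 (017°, 7 km): east 7 sin 17° = 2.05, north 7 cos 17° = 6.69
Leg 2 (205°, 4 km): east 4 sin 205° = -1.69, north 4 cos 205° = -3.63
Net: 0.36 east, 3.07 north. Distance = √((0.36)² + (3.07)²) = 3.089 km.

3.1 km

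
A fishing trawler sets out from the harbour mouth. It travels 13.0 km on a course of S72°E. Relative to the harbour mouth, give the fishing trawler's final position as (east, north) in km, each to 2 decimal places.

(12.36, -4.02)

Leg 1 (S72°E, 13.0 km): east 13.0 sin 108° = 12.36, north 13.0 cos 108° = -4.02
Summing: 12.36 km east, -4.02 km north → (12.36, -4.02).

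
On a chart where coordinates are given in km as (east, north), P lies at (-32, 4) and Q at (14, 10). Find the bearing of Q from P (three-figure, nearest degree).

083°

Δeast = 14 − -32 = 46.00; Δnorth = 10 − 4 = 6.00.
Bearing = atan2(Δeast, Δnorth) mod 360° = 82.57° ≈ 083°.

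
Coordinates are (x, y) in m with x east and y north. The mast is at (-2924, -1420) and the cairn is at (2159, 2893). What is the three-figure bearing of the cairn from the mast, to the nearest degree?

050°

Δeast = 2159 − -2924 = 5083.00; Δnorth = 2893 − -1420 = 4313.00.
Bearing = atan2(Δeast, Δnorth) mod 360° = 49.68° ≈ 050°.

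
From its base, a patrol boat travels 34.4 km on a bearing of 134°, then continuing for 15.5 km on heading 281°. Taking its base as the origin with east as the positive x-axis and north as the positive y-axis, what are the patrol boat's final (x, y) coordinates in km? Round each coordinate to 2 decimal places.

Leg 1 (134°, 34.4 km): east 34.4 sin 134° = 24.75, north 34.4 cos 134° = -23.90
Leg 2 (281°, 15.5 km): east 15.5 sin 281° = -15.22, north 15.5 cos 281° = 2.96
Summing: 9.53 km east, -20.94 km north → (9.53, -20.94).

(9.53, -20.94)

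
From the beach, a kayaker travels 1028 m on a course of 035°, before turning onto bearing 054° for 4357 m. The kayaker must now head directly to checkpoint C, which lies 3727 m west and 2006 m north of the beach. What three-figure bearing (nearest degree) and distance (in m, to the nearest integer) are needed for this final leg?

260°, 7965 m

Leg 1 (035°, 1028 m): east 1028 sin 35° = 589.64, north 1028 cos 35° = 842.09
Leg 2 (054°, 4357 m): east 4357 sin 54° = 3524.89, north 4357 cos 54° = 2560.98
Current position: (4114.52, 3403.07). Target: (-3727, 2006). Remaining: Δeast = -7841.52, Δnorth = -1397.07.
Bearing = atan2(-7841.52, -1397.07) mod 360° = 259.90°; distance = √((-7841.52)² + (-1397.07)²) = 7965.004 m.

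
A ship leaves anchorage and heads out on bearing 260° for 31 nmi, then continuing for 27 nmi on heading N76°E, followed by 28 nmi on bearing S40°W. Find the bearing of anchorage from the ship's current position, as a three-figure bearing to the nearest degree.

Leg 1 (260°, 31 nmi): east 31 sin 260° = -30.53, north 31 cos 260° = -5.38
Leg 2 (N76°E, 27 nmi): east 27 sin 76° = 26.20, north 27 cos 76° = 6.53
Leg 3 (S40°W, 28 nmi): east 28 sin 220° = -18.00, north 28 cos 220° = -21.45
Net displacement: -22.33 east, -20.30 north. Direction back to start is (22.33, 20.30): bearing = atan2(22.33, 20.30) mod 360° = 47.72° ≈ 048°.

048°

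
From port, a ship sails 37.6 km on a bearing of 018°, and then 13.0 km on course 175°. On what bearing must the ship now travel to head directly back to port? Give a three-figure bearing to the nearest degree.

Leg 1 (018°, 37.6 km): east 37.6 sin 18° = 11.62, north 37.6 cos 18° = 35.76
Leg 2 (175°, 13.0 km): east 13.0 sin 175° = 1.13, north 13.0 cos 175° = -12.95
Net displacement: 12.75 east, 22.81 north. Direction back to start is (-12.75, -22.81): bearing = atan2(-12.75, -22.81) mod 360° = 209.21° ≈ 209°.

209°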